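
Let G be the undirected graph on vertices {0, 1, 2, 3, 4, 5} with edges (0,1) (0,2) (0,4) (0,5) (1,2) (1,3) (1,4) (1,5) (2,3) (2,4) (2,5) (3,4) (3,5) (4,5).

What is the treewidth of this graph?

A width-4 tree decomposition is:
Bags: B1 = {1, 2, 3, 4, 5}  B2 = {0, 1, 2, 4, 5}
Tree: B1–B2
The largest bag has 5 vertices, giving width 4; this decomposition certifies tw(G) ≤ 4. On the other hand G contains the 5-clique {0, 1, 2, 4, 5}. A clique must lie in a single bag of any decomposition, so no decomposition can have width below 4. Hence tw(G) = 4 exactly.

4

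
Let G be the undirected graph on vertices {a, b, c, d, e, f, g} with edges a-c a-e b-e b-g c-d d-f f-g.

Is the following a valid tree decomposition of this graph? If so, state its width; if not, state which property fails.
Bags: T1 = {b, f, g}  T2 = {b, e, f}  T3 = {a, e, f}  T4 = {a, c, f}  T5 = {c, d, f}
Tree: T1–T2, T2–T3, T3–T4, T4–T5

Yes; width 2.

Checking the three conditions: (i) the bags cover all of {a, b, c, d, e, f, g}; (ii) for each edge, some bag contains both endpoints; (iii) the bags containing any fixed vertex form a subtree. All hold, so the decomposition is valid with width 3 − 1 = 2.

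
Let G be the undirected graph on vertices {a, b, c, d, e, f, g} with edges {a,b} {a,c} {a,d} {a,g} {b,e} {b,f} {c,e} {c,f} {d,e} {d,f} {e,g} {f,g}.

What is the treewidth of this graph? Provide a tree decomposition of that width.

Treewidth 3.
Bags: B1 = {a, c, e, f}  B2 = {a, b, e, f}  B3 = {a, d, e, f}  B4 = {a, e, f, g}
Tree: B1–B2, B2–B3, B3–B4

Each bag holds 4 vertices, so the decomposition has width 3, which upper-bounds the treewidth. For the lower bound: the 4 vertex sets {a,c}, {b,e}, {f}, {d} are disjoint, each induces a connected subgraph, and every pair is joined by at least one edge of G. Contracting each set to a single vertex therefore yields K_{4} as a minor, and since treewidth is minor-monotone, tw(G) ≥ tw(K_{4}) = 3. Therefore the treewidth is 3.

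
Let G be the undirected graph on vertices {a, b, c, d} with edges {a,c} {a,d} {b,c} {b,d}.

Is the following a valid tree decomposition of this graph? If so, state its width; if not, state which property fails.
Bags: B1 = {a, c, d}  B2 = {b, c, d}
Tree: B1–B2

Yes; width 2.

Checking the three conditions: (i) the bags cover all of {a, b, c, d}; (ii) for each edge, some bag contains both endpoints; (iii) the bags containing any fixed vertex form a subtree. All hold, so the decomposition is valid with width 3 − 1 = 2.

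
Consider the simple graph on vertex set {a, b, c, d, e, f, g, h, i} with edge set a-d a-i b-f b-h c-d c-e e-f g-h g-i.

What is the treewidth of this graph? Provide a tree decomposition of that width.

Each bag holds 3 vertices, so the decomposition has width 2, which upper-bounds the treewidth. The edges d–c–e–f–b–h–g–i–a–d form a cycle, so G is not a tree and its treewidth is at least 2. Therefore the treewidth is 2.

Treewidth 2.
One such decomposition:
Bags: B1 = {c, d, e}  B2 = {d, e, f}  B3 = {b, d, f}  B4 = {b, d, h}  B5 = {d, g, h}  B6 = {d, g, i}  B7 = {a, d, i}
Tree: B1–B2, B2–B3, B3–B4, B4–B5, B5–B6, B6–B7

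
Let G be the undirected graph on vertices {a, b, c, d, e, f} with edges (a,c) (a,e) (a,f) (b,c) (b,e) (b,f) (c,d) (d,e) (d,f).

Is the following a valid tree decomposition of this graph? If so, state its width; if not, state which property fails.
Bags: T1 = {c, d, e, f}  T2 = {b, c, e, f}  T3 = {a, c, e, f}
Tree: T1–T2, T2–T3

Yes; width 3.

Checking the three conditions: (i) the bags cover all of {a, b, c, d, e, f}; (ii) for each edge, some bag contains both endpoints; (iii) the bags containing any fixed vertex form a subtree. All hold, so the decomposition is valid with width 4 − 1 = 3.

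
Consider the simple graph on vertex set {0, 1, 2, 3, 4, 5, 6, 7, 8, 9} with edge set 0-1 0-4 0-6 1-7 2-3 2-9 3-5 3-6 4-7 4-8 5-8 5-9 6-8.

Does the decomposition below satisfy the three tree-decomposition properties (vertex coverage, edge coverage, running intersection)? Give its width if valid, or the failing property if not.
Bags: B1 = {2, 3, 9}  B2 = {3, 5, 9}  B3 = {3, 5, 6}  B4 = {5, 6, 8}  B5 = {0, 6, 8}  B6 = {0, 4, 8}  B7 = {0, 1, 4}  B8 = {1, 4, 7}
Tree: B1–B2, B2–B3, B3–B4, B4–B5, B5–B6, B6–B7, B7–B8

Yes; width 2.

Vertex coverage: the bags together contain {0, 1, 2, 3, 4, 5, 6, 7, 8, 9}, the full vertex set. Edge coverage: each edge of G has both endpoints in at least one bag. Running intersection: for every vertex, the bags containing it form a connected subtree. All three properties hold, so this is a valid tree decomposition of width max|bag| − 1 = 2, and hence tw(G) ≤ 2.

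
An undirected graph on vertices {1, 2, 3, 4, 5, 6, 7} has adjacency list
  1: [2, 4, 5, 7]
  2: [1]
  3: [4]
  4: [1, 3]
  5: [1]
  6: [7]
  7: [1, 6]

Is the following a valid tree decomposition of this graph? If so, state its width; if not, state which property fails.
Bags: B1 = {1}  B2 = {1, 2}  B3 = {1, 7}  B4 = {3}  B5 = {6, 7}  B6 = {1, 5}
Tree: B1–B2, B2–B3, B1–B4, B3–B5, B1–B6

No — vertex 4 appears in no bag.

A tree decomposition must satisfy three properties: every vertex lies in some bag; for every edge, both endpoints lie together in some bag; and for every vertex, the bags containing it form a connected subtree. Here vertex 4 appears in no bag, so the decomposition is invalid.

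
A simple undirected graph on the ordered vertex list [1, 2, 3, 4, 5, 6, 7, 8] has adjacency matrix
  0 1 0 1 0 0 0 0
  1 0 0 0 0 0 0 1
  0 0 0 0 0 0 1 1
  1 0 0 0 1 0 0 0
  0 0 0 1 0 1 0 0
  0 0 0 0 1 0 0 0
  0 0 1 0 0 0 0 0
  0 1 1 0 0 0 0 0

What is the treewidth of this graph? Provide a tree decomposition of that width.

Every bag has size at most 2, so the width is 2 − 1 = 1 and tw(G) ≤ 1. Since G has at least one edge (e.g. 6–5), it is not an edgeless graph, so tw(G) ≥ 1. Therefore the treewidth is 1.

Treewidth 1.
One optimal decomposition is:
Bags: B1 = {5, 6}  B2 = {4, 5}  B3 = {1, 4}  B4 = {1, 2}  B5 = {2, 8}  B6 = {3, 8}  B7 = {3, 7}
Tree: B1–B2, B2–B3, B3–B4, B4–B5, B5–B6, B6–B7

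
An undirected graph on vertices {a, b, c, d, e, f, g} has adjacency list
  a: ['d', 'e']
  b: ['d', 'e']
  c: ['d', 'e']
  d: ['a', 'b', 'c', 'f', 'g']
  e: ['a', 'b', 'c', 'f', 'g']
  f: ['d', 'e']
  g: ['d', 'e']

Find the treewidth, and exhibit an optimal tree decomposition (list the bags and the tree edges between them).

The largest bag has 3 vertices, giving width 2; this decomposition certifies tw(G) ≤ 2. Since e–c–d–g–e is a cycle in G, G is not acyclic. Forests are exactly the graphs of treewidth ≤ 1, so tw(G) ≥ 2. The upper and lower bounds meet at 2, so that is the treewidth.

Treewidth 2.
Bags: B1 = {c, d, e}  B2 = {d, e, g}  B3 = {a, d, e}  B4 = {d, e, f}  B5 = {b, d, e}
Tree: B1–B2, B2–B3, B3–B4, B4–B5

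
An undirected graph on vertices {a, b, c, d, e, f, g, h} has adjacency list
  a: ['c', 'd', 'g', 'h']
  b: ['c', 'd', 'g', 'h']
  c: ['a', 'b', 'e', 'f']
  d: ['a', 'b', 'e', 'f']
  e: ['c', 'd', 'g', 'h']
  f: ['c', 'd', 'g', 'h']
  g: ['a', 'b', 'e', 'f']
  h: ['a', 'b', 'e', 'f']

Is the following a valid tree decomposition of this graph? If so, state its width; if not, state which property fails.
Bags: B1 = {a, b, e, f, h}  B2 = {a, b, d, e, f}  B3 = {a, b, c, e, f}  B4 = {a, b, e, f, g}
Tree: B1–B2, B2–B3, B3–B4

Yes; width 4.

Checking the three conditions: (i) the bags cover all of {a, b, c, d, e, f, g, h}; (ii) for each edge, some bag contains both endpoints; (iii) the bags containing any fixed vertex form a subtree. All hold, so the decomposition is valid with width 5 − 1 = 4.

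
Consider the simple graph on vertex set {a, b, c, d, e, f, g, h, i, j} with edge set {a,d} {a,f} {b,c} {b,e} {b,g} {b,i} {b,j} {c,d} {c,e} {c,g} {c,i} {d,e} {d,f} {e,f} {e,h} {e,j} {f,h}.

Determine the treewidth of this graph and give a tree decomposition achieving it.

Treewidth 2.
One such decomposition:
Bags: B1 = {b, c, g}  B2 = {b, c, e}  B3 = {b, c, i}  B4 = {c, d, e}  B5 = {d, e, f}  B6 = {b, e, j}  B7 = {a, d, f}  B8 = {e, f, h}
Tree: B1–B2, B2–B3, B2–B4, B4–B5, B2–B6, B5–B7, B5–B8

Every bag has size at most 3, so the width is 3 − 1 = 2 and tw(G) ≤ 2. For the lower bound, the 3 vertices {b, c, g} are pairwise adjacent, and any tree decomposition puts a clique entirely inside one bag — forcing width ≥ 2. Hence tw(G) = 2 exactly.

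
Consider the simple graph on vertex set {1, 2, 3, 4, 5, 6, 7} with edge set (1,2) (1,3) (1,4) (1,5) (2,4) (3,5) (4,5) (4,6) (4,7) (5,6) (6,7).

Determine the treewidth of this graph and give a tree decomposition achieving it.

Every bag has size at most 3, so the width is 3 − 1 = 2 and tw(G) ≤ 2. On the other hand G contains the 3-clique {1, 3, 5}. A clique must lie in a single bag of any decomposition, so no decomposition can have width below 2. Combining the bounds, tw(G) = 2.

Treewidth 2.
One optimal decomposition is:
Bags: B1 = {1, 4, 5}  B2 = {4, 5, 6}  B3 = {1, 3, 5}  B4 = {4, 6, 7}  B5 = {1, 2, 4}
Tree: B1–B2, B1–B3, B2–B4, B1–B5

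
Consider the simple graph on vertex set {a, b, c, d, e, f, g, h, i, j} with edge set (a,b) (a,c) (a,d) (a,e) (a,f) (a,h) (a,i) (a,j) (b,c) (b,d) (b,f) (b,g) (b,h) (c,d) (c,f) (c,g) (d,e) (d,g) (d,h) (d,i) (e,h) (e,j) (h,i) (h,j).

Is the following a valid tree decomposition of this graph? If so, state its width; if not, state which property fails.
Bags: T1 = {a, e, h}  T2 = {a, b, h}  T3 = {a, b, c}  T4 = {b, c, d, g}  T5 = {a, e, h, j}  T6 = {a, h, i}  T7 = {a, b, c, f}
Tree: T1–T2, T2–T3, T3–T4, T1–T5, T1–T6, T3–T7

A tree decomposition must satisfy three properties: every vertex lies in some bag; for every edge, both endpoints lie together in some bag; and for every vertex, the bags containing it form a connected subtree. Here edge (e,d) lies in no bag, so the decomposition is invalid.

No — edge (e,d) lies in no bag.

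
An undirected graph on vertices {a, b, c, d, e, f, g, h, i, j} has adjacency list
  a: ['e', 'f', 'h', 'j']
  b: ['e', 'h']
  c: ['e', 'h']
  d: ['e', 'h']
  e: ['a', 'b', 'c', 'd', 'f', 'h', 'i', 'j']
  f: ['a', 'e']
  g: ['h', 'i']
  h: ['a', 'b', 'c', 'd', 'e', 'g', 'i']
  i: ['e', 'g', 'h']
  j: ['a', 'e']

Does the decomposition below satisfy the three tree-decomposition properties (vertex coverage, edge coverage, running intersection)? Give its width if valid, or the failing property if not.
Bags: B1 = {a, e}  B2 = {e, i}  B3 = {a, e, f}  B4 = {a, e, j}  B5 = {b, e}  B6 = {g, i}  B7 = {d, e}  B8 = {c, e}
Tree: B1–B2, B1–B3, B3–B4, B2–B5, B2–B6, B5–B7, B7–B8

A tree decomposition must satisfy three properties: every vertex lies in some bag; for every edge, both endpoints lie together in some bag; and for every vertex, the bags containing it form a connected subtree. Here vertex h appears in no bag, so the decomposition is invalid.

No — vertex h appears in no bag.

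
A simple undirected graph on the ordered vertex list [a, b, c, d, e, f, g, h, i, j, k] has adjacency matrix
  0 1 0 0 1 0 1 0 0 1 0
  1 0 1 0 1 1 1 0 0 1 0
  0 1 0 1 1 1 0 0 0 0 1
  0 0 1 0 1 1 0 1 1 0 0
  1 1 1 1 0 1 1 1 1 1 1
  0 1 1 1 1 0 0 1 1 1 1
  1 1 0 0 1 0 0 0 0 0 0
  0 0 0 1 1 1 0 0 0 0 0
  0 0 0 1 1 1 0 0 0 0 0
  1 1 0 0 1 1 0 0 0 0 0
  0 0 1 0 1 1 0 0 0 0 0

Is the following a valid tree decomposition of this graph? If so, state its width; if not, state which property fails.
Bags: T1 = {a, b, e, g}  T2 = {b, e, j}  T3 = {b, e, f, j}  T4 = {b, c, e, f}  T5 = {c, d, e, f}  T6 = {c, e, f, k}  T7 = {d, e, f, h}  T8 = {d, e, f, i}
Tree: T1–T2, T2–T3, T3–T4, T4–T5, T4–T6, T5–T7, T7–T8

No — edge (a,j) lies in no bag.

A tree decomposition must satisfy three properties: every vertex lies in some bag; for every edge, both endpoints lie together in some bag; and for every vertex, the bags containing it form a connected subtree. Here edge (a,j) lies in no bag, so the decomposition is invalid.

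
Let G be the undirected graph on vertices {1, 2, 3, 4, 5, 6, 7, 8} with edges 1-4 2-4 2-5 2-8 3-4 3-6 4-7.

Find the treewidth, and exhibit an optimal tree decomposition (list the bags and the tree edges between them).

Treewidth 1.
Bags: B1 = {3, 4}  B2 = {2, 4}  B3 = {2, 5}  B4 = {4, 7}  B5 = {3, 6}  B6 = {1, 4}  B7 = {2, 8}
Tree: B1–B2, B2–B3, B1–B4, B1–B5, B4–B6, B3–B7

Every bag has size at most 2, so the width is 2 − 1 = 1 and tw(G) ≤ 1. Since G has at least one edge (e.g. 3–4), it is not an edgeless graph, so tw(G) ≥ 1. Therefore the treewidth is 1.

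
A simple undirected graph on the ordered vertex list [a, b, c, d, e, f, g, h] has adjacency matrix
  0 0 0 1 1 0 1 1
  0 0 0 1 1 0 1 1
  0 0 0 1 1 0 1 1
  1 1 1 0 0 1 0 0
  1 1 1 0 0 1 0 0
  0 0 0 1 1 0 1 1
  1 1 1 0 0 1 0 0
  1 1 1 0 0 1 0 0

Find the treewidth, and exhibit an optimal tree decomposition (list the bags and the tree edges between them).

The largest bag has 5 vertices, giving width 4; this decomposition certifies tw(G) ≤ 4. For the lower bound: the 5 vertex sets {a,h}, {d,f}, {b,e}, {g}, {c} are disjoint, each induces a connected subgraph, and every pair is joined by at least one edge of G. Contracting each set to a single vertex therefore yields K_{5} as a minor, and since treewidth is minor-monotone, tw(G) ≥ tw(K_{5}) = 4. The upper and lower bounds meet at 4, so that is the treewidth.

Treewidth 4.
One such decomposition:
Bags: B1 = {a, d, e, g, h}  B2 = {d, e, f, g, h}  B3 = {b, d, e, g, h}  B4 = {c, d, e, g, h}
Tree: B1–B2, B2–B3, B3–B4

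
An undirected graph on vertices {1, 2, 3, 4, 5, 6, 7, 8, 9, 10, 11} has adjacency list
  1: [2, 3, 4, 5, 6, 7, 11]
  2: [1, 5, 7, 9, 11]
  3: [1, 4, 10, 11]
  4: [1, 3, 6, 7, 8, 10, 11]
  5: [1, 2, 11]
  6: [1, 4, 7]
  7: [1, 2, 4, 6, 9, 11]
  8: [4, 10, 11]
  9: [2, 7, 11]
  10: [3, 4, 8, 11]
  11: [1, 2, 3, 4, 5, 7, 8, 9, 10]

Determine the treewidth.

A width-3 tree decomposition is:
Bags: B1 = {1, 3, 4, 11}  B2 = {1, 4, 7, 11}  B3 = {1, 2, 7, 11}  B4 = {2, 7, 9, 11}  B5 = {1, 4, 6, 7}  B6 = {1, 2, 5, 11}  B7 = {3, 4, 10, 11}  B8 = {4, 8, 10, 11}
Tree: B1–B2, B2–B3, B3–B4, B2–B5, B3–B6, B1–B7, B7–B8
Every bag has size at most 4, so the width is 4 − 1 = 3 and tw(G) ≤ 3. For the lower bound, the 4 vertices {4, 8, 10, 11} are pairwise adjacent, and any tree decomposition puts a clique entirely inside one bag — forcing width ≥ 3. The upper and lower bounds meet at 3, so that is the treewidth.

3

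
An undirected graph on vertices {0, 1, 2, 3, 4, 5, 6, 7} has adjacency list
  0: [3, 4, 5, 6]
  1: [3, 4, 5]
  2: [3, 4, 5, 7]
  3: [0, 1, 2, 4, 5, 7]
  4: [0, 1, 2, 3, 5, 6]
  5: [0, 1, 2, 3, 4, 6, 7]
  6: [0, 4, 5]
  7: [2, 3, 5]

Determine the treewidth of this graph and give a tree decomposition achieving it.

Treewidth 3.
One optimal decomposition is:
Bags: B1 = {0, 3, 4, 5}  B2 = {2, 3, 4, 5}  B3 = {1, 3, 4, 5}  B4 = {0, 4, 5, 6}  B5 = {2, 3, 5, 7}
Tree: B1–B2, B2–B3, B1–B4, B2–B5

Every bag has size at most 4, so the width is 4 − 1 = 3 and tw(G) ≤ 3. Conversely, {0, 3, 4, 5} is a clique of size 4, and the vertices of any clique must share a bag in every tree decomposition; so some bag has ≥ 4 vertices and tw(G) ≥ 3. The upper and lower bounds meet at 3, so that is the treewidth.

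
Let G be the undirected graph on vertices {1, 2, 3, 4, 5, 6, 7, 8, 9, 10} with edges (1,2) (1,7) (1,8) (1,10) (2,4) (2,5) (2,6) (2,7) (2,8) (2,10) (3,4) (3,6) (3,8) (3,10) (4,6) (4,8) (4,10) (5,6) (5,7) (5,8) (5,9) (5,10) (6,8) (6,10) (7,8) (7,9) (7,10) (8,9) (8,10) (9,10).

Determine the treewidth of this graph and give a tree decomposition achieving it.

The largest bag has 5 vertices, giving width 4; this decomposition certifies tw(G) ≤ 4. For the lower bound, the 5 vertices {5, 7, 8, 9, 10} are pairwise adjacent, and any tree decomposition puts a clique entirely inside one bag — forcing width ≥ 4. The upper and lower bounds meet at 4, so that is the treewidth.

Treewidth 4.
One such decomposition:
Bags: B1 = {2, 5, 7, 8, 10}  B2 = {5, 7, 8, 9, 10}  B3 = {2, 5, 6, 8, 10}  B4 = {2, 4, 6, 8, 10}  B5 = {1, 2, 7, 8, 10}  B6 = {3, 4, 6, 8, 10}
Tree: B1–B2, B1–B3, B3–B4, B1–B5, B4–B6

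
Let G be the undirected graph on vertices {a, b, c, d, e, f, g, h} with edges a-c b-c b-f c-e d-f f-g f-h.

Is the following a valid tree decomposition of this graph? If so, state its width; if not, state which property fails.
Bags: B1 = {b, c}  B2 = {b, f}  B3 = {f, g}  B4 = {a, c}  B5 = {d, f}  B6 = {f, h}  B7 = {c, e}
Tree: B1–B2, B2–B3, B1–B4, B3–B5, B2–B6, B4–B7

Vertex coverage: the bags together contain {a, b, c, d, e, f, g, h}, the full vertex set. Edge coverage: each edge of G has both endpoints in at least one bag. Running intersection: for every vertex, the bags containing it form a connected subtree. All three properties hold, so this is a valid tree decomposition of width max|bag| − 1 = 1, and hence tw(G) ≤ 1.

Yes; width 1.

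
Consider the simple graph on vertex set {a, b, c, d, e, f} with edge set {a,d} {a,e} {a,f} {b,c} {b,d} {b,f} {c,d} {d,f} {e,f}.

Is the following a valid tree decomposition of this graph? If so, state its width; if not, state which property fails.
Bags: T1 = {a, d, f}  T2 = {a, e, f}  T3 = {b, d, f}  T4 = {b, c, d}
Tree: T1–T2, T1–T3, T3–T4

Checking the three conditions: (i) the bags cover all of {a, b, c, d, e, f}; (ii) for each edge, some bag contains both endpoints; (iii) the bags containing any fixed vertex form a subtree. All hold, so the decomposition is valid with width 3 − 1 = 2.

Yes; width 2.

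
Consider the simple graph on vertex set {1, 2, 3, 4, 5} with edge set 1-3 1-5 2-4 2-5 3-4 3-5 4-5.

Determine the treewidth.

A width-2 tree decomposition is:
Bags: B1 = {2, 4, 5}  B2 = {3, 4, 5}  B3 = {1, 3, 5}
Tree: B1–B2, B2–B3
Every bag has size at most 3, so the width is 3 − 1 = 2 and tw(G) ≤ 2. Conversely, {2, 4, 5} is a clique of size 3, and the vertices of any clique must share a bag in every tree decomposition; so some bag has ≥ 3 vertices and tw(G) ≥ 2. The upper and lower bounds meet at 2, so that is the treewidth.

2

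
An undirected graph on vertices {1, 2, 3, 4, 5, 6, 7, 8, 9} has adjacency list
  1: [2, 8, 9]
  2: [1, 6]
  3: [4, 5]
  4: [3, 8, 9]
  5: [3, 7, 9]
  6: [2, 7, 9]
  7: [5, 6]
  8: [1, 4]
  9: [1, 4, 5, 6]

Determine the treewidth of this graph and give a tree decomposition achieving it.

Treewidth 3.
One optimal decomposition is:
Bags: B1 = {3, 5, 6, 7}  B2 = {3, 5, 6, 9}  B3 = {3, 4, 6, 9}  B4 = {2, 4, 6, 9}  B5 = {1, 2, 4, 9}  B6 = {1, 2, 4, 8}
Tree: B1–B2, B2–B3, B3–B4, B4–B5, B5–B6

The largest bag has 4 vertices, giving width 3; this decomposition certifies tw(G) ≤ 3. For the lower bound: the 4 vertex sets {3,5,7}, {6}, {9}, {1,2,4,8} are disjoint, each induces a connected subgraph, and every pair is joined by at least one edge of G. Contracting each set to a single vertex therefore yields K_{4} as a minor, and since treewidth is minor-monotone, tw(G) ≥ tw(K_{4}) = 3. Hence tw(G) = 3 exactly.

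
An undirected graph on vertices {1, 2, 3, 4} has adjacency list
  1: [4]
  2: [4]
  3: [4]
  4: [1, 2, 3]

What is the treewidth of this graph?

1

A width-1 tree decomposition is:
Bags: B1 = {2, 4}  B2 = {3, 4}  B3 = {1, 4}
Tree: B1–B2, B1–B3
Every bag has size at most 2, so the width is 2 − 1 = 1 and tw(G) ≤ 1. G has an edge, so its treewidth is at least 1. Therefore the treewidth is 1.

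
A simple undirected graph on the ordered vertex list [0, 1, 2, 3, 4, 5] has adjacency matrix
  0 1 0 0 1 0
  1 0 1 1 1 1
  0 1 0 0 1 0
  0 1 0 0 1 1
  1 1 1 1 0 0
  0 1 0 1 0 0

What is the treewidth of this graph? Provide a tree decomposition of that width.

Treewidth 2.
One such decomposition:
Bags: B1 = {0, 1, 4}  B2 = {1, 3, 4}  B3 = {1, 2, 4}  B4 = {1, 3, 5}
Tree: B1–B2, B2–B3, B2–B4

Each bag holds 3 vertices, so the decomposition has width 2, which upper-bounds the treewidth. On the other hand G contains the 3-clique {0, 1, 4}. A clique must lie in a single bag of any decomposition, so no decomposition can have width below 2. The upper and lower bounds meet at 2, so that is the treewidth.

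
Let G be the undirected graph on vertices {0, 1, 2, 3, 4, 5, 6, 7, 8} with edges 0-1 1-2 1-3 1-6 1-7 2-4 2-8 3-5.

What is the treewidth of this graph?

1

A width-1 tree decomposition is:
Bags: B1 = {1, 2}  B2 = {0, 1}  B3 = {1, 3}  B4 = {2, 8}  B5 = {3, 5}  B6 = {2, 4}  B7 = {1, 7}  B8 = {1, 6}
Tree: B1–B2, B2–B3, B1–B4, B3–B5, B1–B6, B3–B7, B7–B8
The largest bag has 2 vertices, giving width 1; this decomposition certifies tw(G) ≤ 1. Any graph with an edge has treewidth ≥ 1, and G has the edge 1–2. Therefore the treewidth is 1.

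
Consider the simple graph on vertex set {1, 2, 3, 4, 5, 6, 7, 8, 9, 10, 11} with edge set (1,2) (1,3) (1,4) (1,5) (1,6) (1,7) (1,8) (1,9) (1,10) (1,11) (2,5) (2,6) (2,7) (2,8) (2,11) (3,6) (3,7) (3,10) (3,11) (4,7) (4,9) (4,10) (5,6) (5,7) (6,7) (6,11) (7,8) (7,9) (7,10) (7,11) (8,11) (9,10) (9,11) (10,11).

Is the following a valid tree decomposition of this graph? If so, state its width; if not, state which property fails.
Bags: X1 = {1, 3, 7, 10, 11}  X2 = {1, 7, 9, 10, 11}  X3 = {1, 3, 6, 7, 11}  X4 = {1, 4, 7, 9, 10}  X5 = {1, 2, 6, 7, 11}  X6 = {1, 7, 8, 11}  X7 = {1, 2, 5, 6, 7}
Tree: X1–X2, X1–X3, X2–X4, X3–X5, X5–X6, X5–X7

No — edge (2,8) lies in no bag.

A tree decomposition must satisfy three properties: every vertex lies in some bag; for every edge, both endpoints lie together in some bag; and for every vertex, the bags containing it form a connected subtree. Here edge (2,8) lies in no bag, so the decomposition is invalid.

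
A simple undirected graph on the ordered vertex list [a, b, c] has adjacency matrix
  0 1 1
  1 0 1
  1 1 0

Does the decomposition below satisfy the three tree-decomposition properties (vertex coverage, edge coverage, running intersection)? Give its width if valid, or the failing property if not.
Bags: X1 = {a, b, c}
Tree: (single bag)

Yes; width 2.

Vertex coverage: the bags together contain {a, b, c}, the full vertex set. Edge coverage: each edge of G has both endpoints in at least one bag. Running intersection: for every vertex, the bags containing it form a connected subtree. All three properties hold, so this is a valid tree decomposition of width max|bag| − 1 = 2, and hence tw(G) ≤ 2.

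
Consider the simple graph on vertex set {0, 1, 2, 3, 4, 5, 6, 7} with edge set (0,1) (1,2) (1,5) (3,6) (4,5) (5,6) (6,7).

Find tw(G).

1

A width-1 tree decomposition is:
Bags: B1 = {5, 6}  B2 = {1, 5}  B3 = {1, 2}  B4 = {4, 5}  B5 = {3, 6}  B6 = {0, 1}  B7 = {6, 7}
Tree: B1–B2, B2–B3, B1–B4, B1–B5, B2–B6, B5–B7
Each bag holds 2 vertices, so the decomposition has width 1, which upper-bounds the treewidth. Since G has at least one edge (e.g. 6–5), it is not an edgeless graph, so tw(G) ≥ 1. The upper and lower bounds meet at 1, so that is the treewidth.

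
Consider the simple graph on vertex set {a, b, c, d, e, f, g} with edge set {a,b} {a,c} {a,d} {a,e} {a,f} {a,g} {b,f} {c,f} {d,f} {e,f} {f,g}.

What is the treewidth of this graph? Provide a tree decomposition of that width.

Every bag has size at most 3, so the width is 3 − 1 = 2 and tw(G) ≤ 2. Conversely, {a, d, f} is a clique of size 3, and the vertices of any clique must share a bag in every tree decomposition; so some bag has ≥ 3 vertices and tw(G) ≥ 2. Therefore the treewidth is 2.

Treewidth 2.
One such decomposition:
Bags: B1 = {a, d, f}  B2 = {a, e, f}  B3 = {a, c, f}  B4 = {a, b, f}  B5 = {a, f, g}
Tree: B1–B2, B1–B3, B3–B4, B1–B5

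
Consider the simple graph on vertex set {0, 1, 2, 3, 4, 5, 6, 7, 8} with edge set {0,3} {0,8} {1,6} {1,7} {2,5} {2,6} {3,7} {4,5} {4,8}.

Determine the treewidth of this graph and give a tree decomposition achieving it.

The largest bag has 3 vertices, giving width 2; this decomposition certifies tw(G) ≤ 2. For the lower bound, G contains the cycle 1–6–2–5–4–8–0–3–7–1, so G is not a forest; only forests have treewidth ≤ 1, hence tw(G) ≥ 2. Hence tw(G) = 2 exactly.

Treewidth 2.
One optimal decomposition is:
Bags: B1 = {1, 2, 6}  B2 = {1, 2, 5}  B3 = {1, 4, 5}  B4 = {1, 4, 8}  B5 = {0, 1, 8}  B6 = {0, 1, 3}  B7 = {1, 3, 7}
Tree: B1–B2, B2–B3, B3–B4, B4–B5, B5–B6, B6–B7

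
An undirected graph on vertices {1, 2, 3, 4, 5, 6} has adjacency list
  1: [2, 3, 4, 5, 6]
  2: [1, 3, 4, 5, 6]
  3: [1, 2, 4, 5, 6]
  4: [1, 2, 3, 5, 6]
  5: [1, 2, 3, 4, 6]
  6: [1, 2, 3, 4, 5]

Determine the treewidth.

5

A width-5 tree decomposition is:
Bags: B1 = {1, 2, 3, 4, 5, 6}
Tree: (single bag)
A single bag containing all 6 vertices is trivially a valid decomposition of width 5. On the other hand G contains the 6-clique {1, 2, 3, 4, 5, 6}. A clique must lie in a single bag of any decomposition, so no decomposition can have width below 5. The upper and lower bounds meet at 5, so that is the treewidth.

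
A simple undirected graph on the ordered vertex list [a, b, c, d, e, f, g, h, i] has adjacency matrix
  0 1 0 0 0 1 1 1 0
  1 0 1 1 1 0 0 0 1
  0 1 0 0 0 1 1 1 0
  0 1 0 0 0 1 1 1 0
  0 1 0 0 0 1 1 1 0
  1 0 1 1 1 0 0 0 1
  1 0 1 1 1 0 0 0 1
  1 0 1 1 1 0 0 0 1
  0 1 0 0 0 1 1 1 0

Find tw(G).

A width-4 tree decomposition is:
Bags: B1 = {a, b, f, g, h}  B2 = {b, d, f, g, h}  B3 = {b, e, f, g, h}  B4 = {b, f, g, h, i}  B5 = {b, c, f, g, h}
Tree: B1–B2, B2–B3, B3–B4, B4–B5
Each bag holds 5 vertices, so the decomposition has width 4, which upper-bounds the treewidth. For the lower bound: the 5 vertex sets {a,b}, {d,f}, {e,g}, {h}, {i} are disjoint, each induces a connected subgraph, and every pair is joined by at least one edge of G. Contracting each set to a single vertex therefore yields K_{5} as a minor, and since treewidth is minor-monotone, tw(G) ≥ tw(K_{5}) = 4. Therefore the treewidth is 4.

4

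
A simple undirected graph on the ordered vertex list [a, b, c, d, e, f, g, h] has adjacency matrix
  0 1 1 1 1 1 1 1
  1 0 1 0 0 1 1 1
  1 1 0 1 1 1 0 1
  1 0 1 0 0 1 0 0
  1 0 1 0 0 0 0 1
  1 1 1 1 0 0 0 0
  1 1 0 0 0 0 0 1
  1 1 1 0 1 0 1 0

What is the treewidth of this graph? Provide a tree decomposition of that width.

Every bag has size at most 4, so the width is 4 − 1 = 3 and tw(G) ≤ 3. On the other hand G contains the 4-clique {a, b, g, h}. A clique must lie in a single bag of any decomposition, so no decomposition can have width below 3. Hence tw(G) = 3 exactly.

Treewidth 3.
Bags: B1 = {a, b, c, h}  B2 = {a, c, e, h}  B3 = {a, b, g, h}  B4 = {a, b, c, f}  B5 = {a, c, d, f}
Tree: B1–B2, B1–B3, B1–B4, B4–B5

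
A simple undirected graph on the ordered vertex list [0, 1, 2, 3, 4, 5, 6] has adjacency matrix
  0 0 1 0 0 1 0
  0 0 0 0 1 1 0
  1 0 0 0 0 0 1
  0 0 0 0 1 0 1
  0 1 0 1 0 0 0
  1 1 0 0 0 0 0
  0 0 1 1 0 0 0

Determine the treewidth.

A width-2 tree decomposition is:
Bags: B1 = {0, 2, 6}  B2 = {0, 5, 6}  B3 = {1, 5, 6}  B4 = {1, 4, 6}  B5 = {3, 4, 6}
Tree: B1–B2, B2–B3, B3–B4, B4–B5
Every bag has size at most 3, so the width is 3 − 1 = 2 and tw(G) ≤ 2. For the lower bound, G contains the cycle 6–2–0–5–1–4–3–6, so G is not a forest; only forests have treewidth ≤ 1, hence tw(G) ≥ 2. Hence tw(G) = 2 exactly.

2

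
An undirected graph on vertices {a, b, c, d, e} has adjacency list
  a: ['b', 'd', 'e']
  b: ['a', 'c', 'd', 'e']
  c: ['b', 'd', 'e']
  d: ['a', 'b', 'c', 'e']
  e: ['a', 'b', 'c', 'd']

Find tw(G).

A width-3 tree decomposition is:
Bags: B1 = {b, c, d, e}  B2 = {a, b, d, e}
Tree: B1–B2
The largest bag has 4 vertices, giving width 3; this decomposition certifies tw(G) ≤ 3. Conversely, {b, c, d, e} is a clique of size 4, and the vertices of any clique must share a bag in every tree decomposition; so some bag has ≥ 4 vertices and tw(G) ≥ 3. The upper and lower bounds meet at 3, so that is the treewidth.

3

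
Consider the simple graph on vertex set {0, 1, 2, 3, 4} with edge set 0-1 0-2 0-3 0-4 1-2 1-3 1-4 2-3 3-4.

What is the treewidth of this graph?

A width-3 tree decomposition is:
Bags: B1 = {0, 1, 2, 3}  B2 = {0, 1, 3, 4}
Tree: B1–B2
Every bag has size at most 4, so the width is 4 − 1 = 3 and tw(G) ≤ 3. Conversely, {0, 1, 2, 3} is a clique of size 4, and the vertices of any clique must share a bag in every tree decomposition; so some bag has ≥ 4 vertices and tw(G) ≥ 3. Hence tw(G) = 3 exactly.

3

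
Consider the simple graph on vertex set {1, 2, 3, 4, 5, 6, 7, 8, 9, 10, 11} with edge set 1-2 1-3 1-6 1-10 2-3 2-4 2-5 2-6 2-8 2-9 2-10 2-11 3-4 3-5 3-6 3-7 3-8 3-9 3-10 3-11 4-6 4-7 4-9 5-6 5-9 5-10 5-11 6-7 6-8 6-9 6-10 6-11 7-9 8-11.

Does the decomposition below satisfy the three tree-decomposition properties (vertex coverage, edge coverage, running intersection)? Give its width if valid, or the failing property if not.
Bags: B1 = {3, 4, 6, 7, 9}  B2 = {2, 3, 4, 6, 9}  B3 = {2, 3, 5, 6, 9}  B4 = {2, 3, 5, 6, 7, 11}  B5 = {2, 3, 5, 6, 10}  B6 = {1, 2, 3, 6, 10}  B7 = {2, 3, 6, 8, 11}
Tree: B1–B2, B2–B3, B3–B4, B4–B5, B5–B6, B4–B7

A tree decomposition must satisfy three properties: every vertex lies in some bag; for every edge, both endpoints lie together in some bag; and for every vertex, the bags containing it form a connected subtree. Here bags containing vertex 7 are not connected in the tree, so the decomposition is invalid.

No — bags containing vertex 7 are not connected in the tree.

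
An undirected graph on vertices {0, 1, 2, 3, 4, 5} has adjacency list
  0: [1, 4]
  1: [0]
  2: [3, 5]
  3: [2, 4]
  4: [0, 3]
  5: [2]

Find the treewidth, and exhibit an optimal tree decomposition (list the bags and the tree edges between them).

Treewidth 1.
One such decomposition:
Bags: B1 = {0, 1}  B2 = {0, 4}  B3 = {3, 4}  B4 = {2, 3}  B5 = {2, 5}
Tree: B1–B2, B2–B3, B3–B4, B4–B5

Every bag has size at most 2, so the width is 2 − 1 = 1 and tw(G) ≤ 1. Since G has at least one edge (e.g. 1–0), it is not an edgeless graph, so tw(G) ≥ 1. The upper and lower bounds meet at 1, so that is the treewidth.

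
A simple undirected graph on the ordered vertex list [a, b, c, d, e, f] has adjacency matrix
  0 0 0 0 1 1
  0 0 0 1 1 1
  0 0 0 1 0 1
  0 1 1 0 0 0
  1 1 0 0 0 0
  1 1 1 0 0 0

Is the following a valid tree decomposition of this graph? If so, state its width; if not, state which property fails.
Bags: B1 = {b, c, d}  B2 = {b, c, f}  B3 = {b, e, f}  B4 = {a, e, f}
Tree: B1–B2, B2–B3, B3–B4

Yes; width 2.

Every vertex of G appears in some bag (union = {a, b, c, d, e, f}); every edge is covered by a bag; and for each vertex v the set of bags containing v is connected in the bag tree. The decomposition is therefore valid. The largest bag has 3 vertices, so the width is 2.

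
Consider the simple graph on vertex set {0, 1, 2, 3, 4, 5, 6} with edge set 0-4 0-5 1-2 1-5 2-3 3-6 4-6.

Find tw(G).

2

A width-2 tree decomposition is:
Bags: B1 = {1, 2, 5}  B2 = {2, 3, 5}  B3 = {3, 5, 6}  B4 = {4, 5, 6}  B5 = {0, 4, 5}
Tree: B1–B2, B2–B3, B3–B4, B4–B5
The largest bag has 3 vertices, giving width 2; this decomposition certifies tw(G) ≤ 2. The edges 5–1–2–3–6–4–0–5 form a cycle, so G is not a tree and its treewidth is at least 2. The upper and lower bounds meet at 2, so that is the treewidth.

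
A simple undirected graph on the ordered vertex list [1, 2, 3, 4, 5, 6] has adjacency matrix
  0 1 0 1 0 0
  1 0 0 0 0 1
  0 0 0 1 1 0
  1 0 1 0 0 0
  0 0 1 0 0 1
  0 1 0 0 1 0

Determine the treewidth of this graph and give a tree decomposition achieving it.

Treewidth 2.
One such decomposition:
Bags: B1 = {3, 5, 6}  B2 = {3, 4, 6}  B3 = {1, 4, 6}  B4 = {1, 2, 6}
Tree: B1–B2, B2–B3, B3–B4

Each bag holds 3 vertices, so the decomposition has width 2, which upper-bounds the treewidth. The edges 6–5–3–4–1–2–6 form a cycle, so G is not a tree and its treewidth is at least 2. Hence tw(G) = 2 exactly.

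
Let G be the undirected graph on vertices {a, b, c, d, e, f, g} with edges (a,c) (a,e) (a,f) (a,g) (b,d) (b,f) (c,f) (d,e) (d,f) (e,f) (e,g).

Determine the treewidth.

2

A width-2 tree decomposition is:
Bags: B1 = {a, e, f}  B2 = {a, c, f}  B3 = {a, e, g}  B4 = {d, e, f}  B5 = {b, d, f}
Tree: B1–B2, B1–B3, B1–B4, B4–B5
The largest bag has 3 vertices, giving width 2; this decomposition certifies tw(G) ≤ 2. Conversely, {a, e, g} is a clique of size 3, and the vertices of any clique must share a bag in every tree decomposition; so some bag has ≥ 3 vertices and tw(G) ≥ 2. Hence tw(G) = 2 exactly.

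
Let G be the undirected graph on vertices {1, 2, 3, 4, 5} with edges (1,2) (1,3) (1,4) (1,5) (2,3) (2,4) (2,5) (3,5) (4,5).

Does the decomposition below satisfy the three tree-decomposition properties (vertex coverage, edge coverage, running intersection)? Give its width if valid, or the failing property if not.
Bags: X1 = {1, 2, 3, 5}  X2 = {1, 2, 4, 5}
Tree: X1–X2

Yes; width 3.

Vertex coverage: the bags together contain {1, 2, 3, 4, 5}, the full vertex set. Edge coverage: each edge of G has both endpoints in at least one bag. Running intersection: for every vertex, the bags containing it form a connected subtree. All three properties hold, so this is a valid tree decomposition of width max|bag| − 1 = 3, and hence tw(G) ≤ 3.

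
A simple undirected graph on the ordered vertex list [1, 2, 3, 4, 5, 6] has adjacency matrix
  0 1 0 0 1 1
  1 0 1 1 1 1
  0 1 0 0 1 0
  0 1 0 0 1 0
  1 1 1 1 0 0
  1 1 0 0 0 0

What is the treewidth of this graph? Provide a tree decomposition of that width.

Each bag holds 3 vertices, so the decomposition has width 2, which upper-bounds the treewidth. Conversely, {1, 2, 5} is a clique of size 3, and the vertices of any clique must share a bag in every tree decomposition; so some bag has ≥ 3 vertices and tw(G) ≥ 2. Therefore the treewidth is 2.

Treewidth 2.
One optimal decomposition is:
Bags: B1 = {1, 2, 5}  B2 = {2, 3, 5}  B3 = {1, 2, 6}  B4 = {2, 4, 5}
Tree: B1–B2, B1–B3, B2–B4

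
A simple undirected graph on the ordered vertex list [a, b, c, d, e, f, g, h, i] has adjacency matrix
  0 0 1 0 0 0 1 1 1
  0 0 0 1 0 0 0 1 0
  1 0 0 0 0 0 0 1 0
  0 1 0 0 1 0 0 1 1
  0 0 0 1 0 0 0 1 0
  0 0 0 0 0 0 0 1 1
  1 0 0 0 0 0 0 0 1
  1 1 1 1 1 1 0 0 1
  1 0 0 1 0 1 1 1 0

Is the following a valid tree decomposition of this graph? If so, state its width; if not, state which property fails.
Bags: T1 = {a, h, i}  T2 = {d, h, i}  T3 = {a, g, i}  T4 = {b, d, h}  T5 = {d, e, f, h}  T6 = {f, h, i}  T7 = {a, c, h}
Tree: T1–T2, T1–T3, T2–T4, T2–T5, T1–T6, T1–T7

A tree decomposition must satisfy three properties: every vertex lies in some bag; for every edge, both endpoints lie together in some bag; and for every vertex, the bags containing it form a connected subtree. Here bags containing vertex f are not connected in the tree, so the decomposition is invalid.

No — bags containing vertex f are not connected in the tree.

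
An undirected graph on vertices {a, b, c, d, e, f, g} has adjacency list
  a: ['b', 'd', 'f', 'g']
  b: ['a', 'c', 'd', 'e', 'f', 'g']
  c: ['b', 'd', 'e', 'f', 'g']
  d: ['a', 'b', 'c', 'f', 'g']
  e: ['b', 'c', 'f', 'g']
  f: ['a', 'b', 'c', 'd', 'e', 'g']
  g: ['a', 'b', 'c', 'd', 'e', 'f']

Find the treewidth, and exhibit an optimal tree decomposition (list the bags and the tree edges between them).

Treewidth 4.
One optimal decomposition is:
Bags: B1 = {a, b, d, f, g}  B2 = {b, c, d, f, g}  B3 = {b, c, e, f, g}
Tree: B1–B2, B2–B3

The largest bag has 5 vertices, giving width 4; this decomposition certifies tw(G) ≤ 4. For the lower bound, the 5 vertices {b, c, d, f, g} are pairwise adjacent, and any tree decomposition puts a clique entirely inside one bag — forcing width ≥ 4. Therefore the treewidth is 4.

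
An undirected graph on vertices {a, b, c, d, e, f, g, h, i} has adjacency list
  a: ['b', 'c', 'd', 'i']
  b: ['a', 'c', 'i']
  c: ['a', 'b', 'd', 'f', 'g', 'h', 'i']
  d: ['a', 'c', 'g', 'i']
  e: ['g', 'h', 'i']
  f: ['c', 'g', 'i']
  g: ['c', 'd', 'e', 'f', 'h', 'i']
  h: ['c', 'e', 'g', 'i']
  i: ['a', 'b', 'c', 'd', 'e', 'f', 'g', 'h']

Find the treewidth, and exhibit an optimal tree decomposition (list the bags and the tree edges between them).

Treewidth 3.
Bags: B1 = {a, c, d, i}  B2 = {c, d, g, i}  B3 = {c, g, h, i}  B4 = {a, b, c, i}  B5 = {c, f, g, i}  B6 = {e, g, h, i}
Tree: B1–B2, B2–B3, B1–B4, B2–B5, B3–B6

Each bag holds 4 vertices, so the decomposition has width 3, which upper-bounds the treewidth. Conversely, {e, g, h, i} is a clique of size 4, and the vertices of any clique must share a bag in every tree decomposition; so some bag has ≥ 4 vertices and tw(G) ≥ 3. The upper and lower bounds meet at 3, so that is the treewidth.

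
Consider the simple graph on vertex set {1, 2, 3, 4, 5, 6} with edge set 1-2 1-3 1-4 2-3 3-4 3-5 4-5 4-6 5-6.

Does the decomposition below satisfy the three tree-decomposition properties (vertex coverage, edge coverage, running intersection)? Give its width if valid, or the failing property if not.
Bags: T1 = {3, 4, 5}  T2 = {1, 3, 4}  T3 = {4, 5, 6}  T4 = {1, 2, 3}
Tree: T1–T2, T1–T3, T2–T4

Checking the three conditions: (i) the bags cover all of {1, 2, 3, 4, 5, 6}; (ii) for each edge, some bag contains both endpoints; (iii) the bags containing any fixed vertex form a subtree. All hold, so the decomposition is valid with width 3 − 1 = 2.

Yes; width 2.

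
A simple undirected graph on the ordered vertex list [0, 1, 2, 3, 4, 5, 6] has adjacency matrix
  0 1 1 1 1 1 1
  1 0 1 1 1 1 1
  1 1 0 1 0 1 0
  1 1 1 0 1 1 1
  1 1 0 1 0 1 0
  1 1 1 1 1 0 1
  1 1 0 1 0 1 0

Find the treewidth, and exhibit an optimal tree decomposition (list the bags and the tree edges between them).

Every bag has size at most 5, so the width is 5 − 1 = 4 and tw(G) ≤ 4. For the lower bound, the 5 vertices {0, 1, 2, 3, 5} are pairwise adjacent, and any tree decomposition puts a clique entirely inside one bag — forcing width ≥ 4. Combining the bounds, tw(G) = 4.

Treewidth 4.
Bags: B1 = {0, 1, 2, 3, 5}  B2 = {0, 1, 3, 4, 5}  B3 = {0, 1, 3, 5, 6}
Tree: B1–B2, B1–B3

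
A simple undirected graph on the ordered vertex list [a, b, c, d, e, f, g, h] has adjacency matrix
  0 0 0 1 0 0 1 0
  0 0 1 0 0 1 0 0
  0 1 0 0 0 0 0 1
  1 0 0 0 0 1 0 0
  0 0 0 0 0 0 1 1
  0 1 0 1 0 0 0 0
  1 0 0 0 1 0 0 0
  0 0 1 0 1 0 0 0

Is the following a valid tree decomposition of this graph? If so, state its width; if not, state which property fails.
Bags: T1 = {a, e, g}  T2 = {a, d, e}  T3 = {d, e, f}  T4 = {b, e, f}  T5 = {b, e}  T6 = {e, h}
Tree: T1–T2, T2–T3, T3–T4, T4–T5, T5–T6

A tree decomposition must satisfy three properties: every vertex lies in some bag; for every edge, both endpoints lie together in some bag; and for every vertex, the bags containing it form a connected subtree. Here vertex c appears in no bag, so the decomposition is invalid.

No — vertex c appears in no bag.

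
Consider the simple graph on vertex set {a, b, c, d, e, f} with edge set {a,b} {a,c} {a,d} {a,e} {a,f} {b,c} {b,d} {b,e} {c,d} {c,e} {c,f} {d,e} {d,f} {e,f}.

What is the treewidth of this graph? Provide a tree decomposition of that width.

The largest bag has 5 vertices, giving width 4; this decomposition certifies tw(G) ≤ 4. On the other hand G contains the 5-clique {a, c, d, e, f}. A clique must lie in a single bag of any decomposition, so no decomposition can have width below 4. Therefore the treewidth is 4.

Treewidth 4.
One such decomposition:
Bags: B1 = {a, b, c, d, e}  B2 = {a, c, d, e, f}
Tree: B1–B2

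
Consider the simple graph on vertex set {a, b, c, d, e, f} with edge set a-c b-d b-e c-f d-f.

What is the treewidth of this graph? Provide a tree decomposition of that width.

Treewidth 1.
Bags: B1 = {a, c}  B2 = {c, f}  B3 = {d, f}  B4 = {b, d}  B5 = {b, e}
Tree: B1–B2, B2–B3, B3–B4, B4–B5

The largest bag has 2 vertices, giving width 1; this decomposition certifies tw(G) ≤ 1. Since G has at least one edge (e.g. a–c), it is not an edgeless graph, so tw(G) ≥ 1. Combining the bounds, tw(G) = 1.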